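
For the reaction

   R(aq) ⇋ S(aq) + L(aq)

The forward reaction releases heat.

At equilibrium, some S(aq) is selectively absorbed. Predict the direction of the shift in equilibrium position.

right

Removing S (aq), a product, drives the reaction to the right.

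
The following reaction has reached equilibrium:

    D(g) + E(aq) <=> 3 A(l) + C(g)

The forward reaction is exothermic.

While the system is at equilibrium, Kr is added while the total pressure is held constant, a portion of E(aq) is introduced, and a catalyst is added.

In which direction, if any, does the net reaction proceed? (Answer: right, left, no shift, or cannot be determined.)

right

Adding inert gas at constant total pressure expands the volume, scaling every reacting partial pressure by the same factor. Δn_gas = 1 − 1 = 0, so Q is unchanged — no shift.
Adding E (aq), a reactant, drives the reaction to the right.
A catalyst speeds both forward and reverse rates equally; it changes neither Q nor K — no shift from this change.
Only the nonzero effect(s) matter; the net shift is to the right.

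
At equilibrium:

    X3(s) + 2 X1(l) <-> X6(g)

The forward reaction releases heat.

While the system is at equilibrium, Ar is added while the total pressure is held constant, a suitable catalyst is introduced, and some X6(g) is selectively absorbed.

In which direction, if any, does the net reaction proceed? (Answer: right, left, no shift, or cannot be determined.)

Adding inert gas at constant total pressure expands the volume and lowers every reacting partial pressure. With Δn_gas = 1 − 0 = +1, Q moves away from K toward the side with fewer gas moles, so the system shifts toward the side with more gas moles — to the right.
A catalyst speeds both forward and reverse rates equally; it changes neither Q nor K — no shift from this change.
Removing X6 (g), a product, drives the reaction to the right.
Only the nonzero effect(s) matter; the net shift is to the right.

right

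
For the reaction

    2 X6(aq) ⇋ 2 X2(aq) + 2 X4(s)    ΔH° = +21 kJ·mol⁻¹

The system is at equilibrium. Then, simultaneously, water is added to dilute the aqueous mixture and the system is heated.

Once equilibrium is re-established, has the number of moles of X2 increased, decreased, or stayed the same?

increases

Dilution scales every aqueous concentration by the same factor. Δn_aq = 2 − 2 = 0, so Q is unchanged — no shift.
The forward reaction is endothermic. Raising T favours the endothermic direction — shift to the right.
The net shift is to the right. X2 is a product, so its amount increases.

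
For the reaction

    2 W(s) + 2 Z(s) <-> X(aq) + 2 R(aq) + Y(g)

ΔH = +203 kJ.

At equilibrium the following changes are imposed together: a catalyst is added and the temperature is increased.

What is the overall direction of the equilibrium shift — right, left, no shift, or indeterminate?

right

A catalyst speeds both forward and reverse rates equally; it changes neither Q nor K — no shift from this change.
The forward reaction is endothermic. Raising T favours the endothermic direction — shift to the right.
Only the nonzero effect(s) matter; the net shift is to the right.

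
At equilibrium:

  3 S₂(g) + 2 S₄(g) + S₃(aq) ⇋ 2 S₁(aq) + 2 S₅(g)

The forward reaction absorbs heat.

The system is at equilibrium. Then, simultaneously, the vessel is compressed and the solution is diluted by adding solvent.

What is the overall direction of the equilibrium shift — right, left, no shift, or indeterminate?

right

Gas moles: reactants 5, products 2 (Δn_gas = -3). Compression shifts the system toward the side with fewer moles of gas — to the right.
Dilution lowers every aqueous concentration by the same factor. Δn_aq = 2 − 1 = +1, so the system shifts toward the side with more dissolved moles — to the right.
All effects act in the same direction — net shift to the right.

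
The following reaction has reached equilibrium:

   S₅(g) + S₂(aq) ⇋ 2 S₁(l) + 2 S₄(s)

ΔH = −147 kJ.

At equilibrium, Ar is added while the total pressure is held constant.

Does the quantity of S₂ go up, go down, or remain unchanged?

Adding inert gas at constant total pressure expands the volume and lowers every reacting partial pressure. With Δn_gas = 0 − 1 = -1, Q moves away from K toward the side with fewer gas moles, so the system shifts toward the side with more gas moles — to the left.
The net shift is to the left. S₂ is a reactant, so its amount increases.

increases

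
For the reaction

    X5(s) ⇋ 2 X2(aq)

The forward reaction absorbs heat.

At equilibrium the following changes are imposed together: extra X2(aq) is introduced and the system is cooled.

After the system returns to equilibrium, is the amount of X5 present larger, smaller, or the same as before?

Adding X2 (aq), a product, drives the reaction to the left.
The forward reaction is endothermic. Lowering T favours the exothermic direction — shift to the left.
The net shift is to the left. X5 is a reactant, so its amount increases.

increases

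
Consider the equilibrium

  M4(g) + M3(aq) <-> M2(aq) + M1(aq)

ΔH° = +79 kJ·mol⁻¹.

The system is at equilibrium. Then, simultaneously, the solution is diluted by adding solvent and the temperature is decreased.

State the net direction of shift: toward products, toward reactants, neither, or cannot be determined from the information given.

Dilution lowers every aqueous concentration by the same factor. Δn_aq = 2 − 1 = +1, so the system shifts toward the side with more dissolved moles — to the right.
The forward reaction is endothermic. Lowering T favours the exothermic direction — shift to the left.
The individual effects push in opposite directions; without quantitative information the net direction cannot be determined.

cannot be determined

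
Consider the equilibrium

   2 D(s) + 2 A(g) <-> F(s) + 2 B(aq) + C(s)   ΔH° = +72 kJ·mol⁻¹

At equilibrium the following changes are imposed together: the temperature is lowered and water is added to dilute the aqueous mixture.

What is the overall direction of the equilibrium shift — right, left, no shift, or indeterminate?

The forward reaction is endothermic. Lowering T favours the exothermic direction — shift to the left.
Dilution lowers every aqueous concentration by the same factor. Δn_aq = 2 − 0 = +2, so the system shifts toward the side with more dissolved moles — to the right.
The individual effects push in opposite directions; without quantitative information the net direction cannot be determined.

cannot be determined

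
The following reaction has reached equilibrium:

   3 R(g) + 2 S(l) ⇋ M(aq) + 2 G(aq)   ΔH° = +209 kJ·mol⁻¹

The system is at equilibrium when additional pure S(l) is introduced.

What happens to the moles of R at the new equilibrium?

S is a pure liquid; its activity is 1 regardless of amount, so Q is unaffected — no shift from this change.
No net shift occurs, so the amount of R is unchanged.

unchanged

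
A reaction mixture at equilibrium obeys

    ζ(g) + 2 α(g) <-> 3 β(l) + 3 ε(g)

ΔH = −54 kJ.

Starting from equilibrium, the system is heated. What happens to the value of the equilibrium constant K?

K depends on temperature via the van 't Hoff relation. The forward reaction is exothermic, so raising T decreases K.

decreases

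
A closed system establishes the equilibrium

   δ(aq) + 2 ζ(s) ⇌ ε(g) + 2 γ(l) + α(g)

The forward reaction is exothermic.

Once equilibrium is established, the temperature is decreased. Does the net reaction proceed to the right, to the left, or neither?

The forward reaction is exothermic. Lowering T favours the exothermic direction — shift to the right.

right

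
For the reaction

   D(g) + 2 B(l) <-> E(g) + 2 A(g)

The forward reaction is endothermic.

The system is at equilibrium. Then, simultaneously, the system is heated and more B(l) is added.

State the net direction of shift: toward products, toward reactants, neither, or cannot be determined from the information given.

The forward reaction is endothermic. Raising T favours the endothermic direction — shift to the right.
B is a pure liquid; its activity is 1 regardless of amount, so Q is unaffected — no shift from this change.
Only the nonzero effect(s) matter; the net shift is to the right.

right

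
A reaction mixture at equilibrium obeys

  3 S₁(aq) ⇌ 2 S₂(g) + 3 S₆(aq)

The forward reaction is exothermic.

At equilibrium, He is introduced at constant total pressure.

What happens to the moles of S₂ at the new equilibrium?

Adding inert gas at constant total pressure expands the volume and lowers every reacting partial pressure. With Δn_gas = 2 − 0 = +2, Q moves away from K toward the side with fewer gas moles, so the system shifts toward the side with more gas moles — to the right.
The net shift is to the right. S₂ is a product, so its amount increases.

increases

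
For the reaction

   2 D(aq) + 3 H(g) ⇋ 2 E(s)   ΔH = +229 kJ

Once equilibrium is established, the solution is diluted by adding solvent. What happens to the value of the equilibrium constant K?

The equilibrium constant depends only on temperature. This perturbation may move the position of equilibrium, but since T is unchanged, K itself is unchanged.

unchanged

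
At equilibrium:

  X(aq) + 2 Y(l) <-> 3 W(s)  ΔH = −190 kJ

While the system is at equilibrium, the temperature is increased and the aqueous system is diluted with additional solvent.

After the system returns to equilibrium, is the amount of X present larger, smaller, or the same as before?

increases

The forward reaction is exothermic. Raising T favours the endothermic direction — shift to the left.
Dilution lowers every aqueous concentration by the same factor. Δn_aq = 0 − 1 = -1, so the system shifts toward the side with more dissolved moles — to the left.
The net shift is to the left. X is a reactant, so its amount increases.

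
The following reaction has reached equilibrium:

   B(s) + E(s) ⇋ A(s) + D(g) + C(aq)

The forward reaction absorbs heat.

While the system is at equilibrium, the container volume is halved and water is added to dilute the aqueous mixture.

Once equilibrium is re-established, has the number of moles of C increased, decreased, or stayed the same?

cannot be determined

Gas moles: reactants 0, products 1 (Δn_gas = +1). Compression shifts the system toward the side with fewer moles of gas — to the left.
Dilution lowers every aqueous concentration by the same factor. Δn_aq = 1 − 0 = +1, so the system shifts toward the side with more dissolved moles — to the right.
The two effects oppose each other, so the net shift — and hence the change in C — cannot be determined from the given information.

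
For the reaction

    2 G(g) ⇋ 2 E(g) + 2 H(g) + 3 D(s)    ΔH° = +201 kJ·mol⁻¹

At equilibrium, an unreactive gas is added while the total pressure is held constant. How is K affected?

unchanged

The equilibrium constant depends only on temperature. This perturbation may move the position of equilibrium, but since T is unchanged, K itself is unchanged.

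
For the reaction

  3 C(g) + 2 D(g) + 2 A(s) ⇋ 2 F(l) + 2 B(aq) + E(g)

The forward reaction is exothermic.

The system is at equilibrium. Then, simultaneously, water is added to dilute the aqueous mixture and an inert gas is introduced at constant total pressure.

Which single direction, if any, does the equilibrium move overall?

Dilution lowers every aqueous concentration by the same factor. Δn_aq = 2 − 0 = +2, so the system shifts toward the side with more dissolved moles — to the right.
Adding inert gas at constant total pressure expands the volume and lowers every reacting partial pressure. With Δn_gas = 1 − 5 = -4, Q moves away from K toward the side with fewer gas moles, so the system shifts toward the side with more gas moles — to the left.
The individual effects push in opposite directions; without quantitative information the net direction cannot be determined.

cannot be determined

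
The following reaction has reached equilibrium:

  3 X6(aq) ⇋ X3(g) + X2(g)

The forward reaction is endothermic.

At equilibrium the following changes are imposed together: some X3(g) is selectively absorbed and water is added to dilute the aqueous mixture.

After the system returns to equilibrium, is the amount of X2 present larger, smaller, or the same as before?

Removing X3 (g), a product, drives the reaction to the right.
Dilution lowers every aqueous concentration by the same factor. Δn_aq = 0 − 3 = -3, so the system shifts toward the side with more dissolved moles — to the left.
The two effects oppose each other, so the net shift — and hence the change in X2 — cannot be determined from the given information.

cannot be determined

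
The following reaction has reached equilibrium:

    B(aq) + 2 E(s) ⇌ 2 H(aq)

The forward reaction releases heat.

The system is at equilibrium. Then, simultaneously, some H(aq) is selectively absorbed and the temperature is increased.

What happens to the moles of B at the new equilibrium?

cannot be determined

Removing H (aq), a product, drives the reaction to the right.
The forward reaction is exothermic. Raising T favours the endothermic direction — shift to the left.
The two effects oppose each other, so the net shift — and hence the change in B — cannot be determined from the given information.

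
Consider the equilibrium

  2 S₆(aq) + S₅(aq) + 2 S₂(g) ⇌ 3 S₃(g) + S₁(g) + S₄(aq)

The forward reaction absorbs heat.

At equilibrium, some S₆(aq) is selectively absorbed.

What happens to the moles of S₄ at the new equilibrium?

Removing S₆ (aq), a reactant, drives the reaction to the left.
The net shift is to the left. S₄ is a product, so its amount decreases.

decreases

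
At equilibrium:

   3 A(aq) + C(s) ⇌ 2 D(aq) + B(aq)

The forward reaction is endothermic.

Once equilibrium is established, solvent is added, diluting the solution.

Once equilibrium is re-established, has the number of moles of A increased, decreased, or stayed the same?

Dilution scales every aqueous concentration by the same factor. Δn_aq = 3 − 3 = 0, so Q is unchanged — no shift.
No net shift occurs, so the amount of A is unchanged.

unchanged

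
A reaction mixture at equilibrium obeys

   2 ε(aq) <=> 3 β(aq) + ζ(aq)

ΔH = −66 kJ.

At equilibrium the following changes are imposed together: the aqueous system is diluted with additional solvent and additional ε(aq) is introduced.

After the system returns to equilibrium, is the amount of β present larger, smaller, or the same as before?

increases

Dilution lowers every aqueous concentration by the same factor. Δn_aq = 4 − 2 = +2, so the system shifts toward the side with more dissolved moles — to the right.
Adding ε (aq), a reactant, drives the reaction to the right.
The net shift is to the right. β is a product, so its amount increases.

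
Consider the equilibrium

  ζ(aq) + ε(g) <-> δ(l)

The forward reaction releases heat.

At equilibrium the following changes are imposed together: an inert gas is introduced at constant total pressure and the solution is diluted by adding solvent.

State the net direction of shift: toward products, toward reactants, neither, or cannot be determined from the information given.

left

Adding inert gas at constant total pressure expands the volume and lowers every reacting partial pressure. With Δn_gas = 0 − 1 = -1, Q moves away from K toward the side with fewer gas moles, so the system shifts toward the side with more gas moles — to the left.
Dilution lowers every aqueous concentration by the same factor. Δn_aq = 0 − 1 = -1, so the system shifts toward the side with more dissolved moles — to the left.
All effects act in the same direction — net shift to the left.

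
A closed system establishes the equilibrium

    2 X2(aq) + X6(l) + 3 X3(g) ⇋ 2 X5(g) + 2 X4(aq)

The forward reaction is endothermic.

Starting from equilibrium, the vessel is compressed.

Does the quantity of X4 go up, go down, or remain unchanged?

increases

Gas moles: reactants 3, products 2 (Δn_gas = -1). Compression shifts the system toward the side with fewer moles of gas — to the right.
The net shift is to the right. X4 is a product, so its amount increases.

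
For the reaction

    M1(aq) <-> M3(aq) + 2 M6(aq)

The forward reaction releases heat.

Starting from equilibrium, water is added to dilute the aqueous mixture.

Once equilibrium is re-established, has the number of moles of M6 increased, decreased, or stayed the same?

increases

Dilution lowers every aqueous concentration by the same factor. Δn_aq = 3 − 1 = +2, so the system shifts toward the side with more dissolved moles — to the right.
The net shift is to the right. M6 is a product, so its amount increases.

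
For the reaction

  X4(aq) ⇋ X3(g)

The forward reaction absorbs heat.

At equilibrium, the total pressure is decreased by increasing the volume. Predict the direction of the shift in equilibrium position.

Gas moles: reactants 0, products 1 (Δn_gas = +1). Expansion shifts the system toward the side with more moles of gas — to the right.

right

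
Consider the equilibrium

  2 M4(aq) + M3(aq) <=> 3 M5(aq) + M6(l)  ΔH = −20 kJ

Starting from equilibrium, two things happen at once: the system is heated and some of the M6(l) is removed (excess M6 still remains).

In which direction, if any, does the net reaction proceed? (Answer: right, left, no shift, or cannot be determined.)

The forward reaction is exothermic. Raising T favours the endothermic direction — shift to the left.
M6 is a pure liquid; its activity is 1 regardless of amount, so Q is unaffected — no shift from this change.
Only the nonzero effect(s) matter; the net shift is to the left.

left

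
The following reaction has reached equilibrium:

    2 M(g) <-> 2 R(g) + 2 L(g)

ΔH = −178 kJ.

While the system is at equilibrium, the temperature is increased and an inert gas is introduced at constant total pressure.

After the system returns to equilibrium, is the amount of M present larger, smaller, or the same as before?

cannot be determined

The forward reaction is exothermic. Raising T favours the endothermic direction — shift to the left.
Adding inert gas at constant total pressure expands the volume and lowers every reacting partial pressure. With Δn_gas = 4 − 2 = +2, Q moves away from K toward the side with fewer gas moles, so the system shifts toward the side with more gas moles — to the right.
The two effects oppose each other, so the net shift — and hence the change in M — cannot be determined from the given information.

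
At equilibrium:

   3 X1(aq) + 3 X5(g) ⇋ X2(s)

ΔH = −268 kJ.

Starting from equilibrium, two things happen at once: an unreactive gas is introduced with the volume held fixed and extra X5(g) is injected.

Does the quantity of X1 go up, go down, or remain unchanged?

decreases

At constant volume, adding an inert gas leaves every reacting species' partial pressure unchanged, so Q is unchanged — no shift from this change.
Adding X5 (g), a reactant, drives the reaction to the right.
The net shift is to the right. X1 is a reactant, so its amount decreases.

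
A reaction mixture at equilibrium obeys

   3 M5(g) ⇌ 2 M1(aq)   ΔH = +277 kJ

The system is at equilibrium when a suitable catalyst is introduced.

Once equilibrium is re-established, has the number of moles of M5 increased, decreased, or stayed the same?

A catalyst speeds both forward and reverse rates equally; it changes neither Q nor K — no shift from this change.
No net shift occurs, so the amount of M5 is unchanged.

unchanged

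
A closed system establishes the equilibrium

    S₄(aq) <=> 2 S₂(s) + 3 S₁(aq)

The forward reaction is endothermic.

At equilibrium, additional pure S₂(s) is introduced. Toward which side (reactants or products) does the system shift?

S₂ is a pure solid; its activity is 1 regardless of amount, so Q is unaffected — no shift from this change.

no shift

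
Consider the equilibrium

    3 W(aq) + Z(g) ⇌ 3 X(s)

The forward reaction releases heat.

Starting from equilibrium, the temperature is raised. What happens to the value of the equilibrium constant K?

K depends on temperature via the van 't Hoff relation. The forward reaction is exothermic, so raising T decreases K.

decreases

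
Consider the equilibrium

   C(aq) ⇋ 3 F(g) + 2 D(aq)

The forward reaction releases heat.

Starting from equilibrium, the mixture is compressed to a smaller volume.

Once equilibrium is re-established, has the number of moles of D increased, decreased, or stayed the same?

decreases

Gas moles: reactants 0, products 3 (Δn_gas = +3). Compression shifts the system toward the side with fewer moles of gas — to the left.
The net shift is to the left. D is a product, so its amount decreases.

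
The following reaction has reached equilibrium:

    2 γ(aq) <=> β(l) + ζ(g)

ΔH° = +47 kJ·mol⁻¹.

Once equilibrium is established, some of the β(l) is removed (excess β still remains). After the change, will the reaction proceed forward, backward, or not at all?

no shift

β is a pure liquid; its activity is 1 regardless of amount, so Q is unaffected — no shift from this change.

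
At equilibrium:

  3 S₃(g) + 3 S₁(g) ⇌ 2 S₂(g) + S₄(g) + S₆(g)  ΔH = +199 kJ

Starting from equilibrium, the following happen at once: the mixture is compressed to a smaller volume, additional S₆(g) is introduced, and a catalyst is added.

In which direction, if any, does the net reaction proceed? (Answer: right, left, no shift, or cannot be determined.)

cannot be determined

Gas moles: reactants 6, products 4 (Δn_gas = -2). Compression shifts the system toward the side with fewer moles of gas — to the right.
Adding S₆ (g), a product, drives the reaction to the left.
A catalyst speeds both forward and reverse rates equally; it changes neither Q nor K — no shift from this change.
The individual effects push in opposite directions; without quantitative information the net direction cannot be determined.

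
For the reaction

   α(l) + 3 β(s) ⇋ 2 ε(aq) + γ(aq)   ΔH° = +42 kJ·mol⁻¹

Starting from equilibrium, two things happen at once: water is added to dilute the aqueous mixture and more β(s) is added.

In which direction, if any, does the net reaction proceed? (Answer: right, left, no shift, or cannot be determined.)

right

Dilution lowers every aqueous concentration by the same factor. Δn_aq = 3 − 0 = +3, so the system shifts toward the side with more dissolved moles — to the right.
β is a pure solid; its activity is 1 regardless of amount, so Q is unaffected — no shift from this change.
Only the nonzero effect(s) matter; the net shift is to the right.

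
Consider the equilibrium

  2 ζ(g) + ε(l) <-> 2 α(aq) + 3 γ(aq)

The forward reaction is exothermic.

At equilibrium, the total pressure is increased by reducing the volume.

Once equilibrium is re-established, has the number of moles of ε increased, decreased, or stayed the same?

decreases

Gas moles: reactants 2, products 0 (Δn_gas = -2). Compression shifts the system toward the side with fewer moles of gas — to the right.
The net shift is to the right. ε is a reactant, so its amount decreases.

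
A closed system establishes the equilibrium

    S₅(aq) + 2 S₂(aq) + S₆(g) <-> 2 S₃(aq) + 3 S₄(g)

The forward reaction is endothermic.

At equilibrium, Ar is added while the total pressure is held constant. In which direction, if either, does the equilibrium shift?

Adding inert gas at constant total pressure expands the volume and lowers every reacting partial pressure. With Δn_gas = 3 − 1 = +2, Q moves away from K toward the side with fewer gas moles, so the system shifts toward the side with more gas moles — to the right.

right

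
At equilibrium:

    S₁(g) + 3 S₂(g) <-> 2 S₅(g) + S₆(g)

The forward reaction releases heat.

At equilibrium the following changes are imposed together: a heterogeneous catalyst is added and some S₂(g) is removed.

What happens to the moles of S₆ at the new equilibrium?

A catalyst speeds both forward and reverse rates equally; it changes neither Q nor K — no shift from this change.
Removing S₂ (g), a reactant, drives the reaction to the left.
The net shift is to the left. S₆ is a product, so its amount decreases.

decreases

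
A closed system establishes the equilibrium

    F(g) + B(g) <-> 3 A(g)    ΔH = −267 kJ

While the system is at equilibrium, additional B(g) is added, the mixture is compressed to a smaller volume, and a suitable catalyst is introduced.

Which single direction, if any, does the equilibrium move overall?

Adding B (g), a reactant, drives the reaction to the right.
Gas moles: reactants 2, products 3 (Δn_gas = +1). Compression shifts the system toward the side with fewer moles of gas — to the left.
A catalyst speeds both forward and reverse rates equally; it changes neither Q nor K — no shift from this change.
The individual effects push in opposite directions; without quantitative information the net direction cannot be determined.

cannot be determined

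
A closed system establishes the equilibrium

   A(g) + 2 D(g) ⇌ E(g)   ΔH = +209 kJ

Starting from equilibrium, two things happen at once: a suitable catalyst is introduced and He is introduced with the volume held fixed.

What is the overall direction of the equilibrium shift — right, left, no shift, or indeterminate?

no shift

A catalyst speeds both forward and reverse rates equally; it changes neither Q nor K — no shift from this change.
At constant volume, adding an inert gas leaves every reacting species' partial pressure unchanged, so Q is unchanged — no shift from this change.
None of the changes alters Q relative to K, so there is no net shift.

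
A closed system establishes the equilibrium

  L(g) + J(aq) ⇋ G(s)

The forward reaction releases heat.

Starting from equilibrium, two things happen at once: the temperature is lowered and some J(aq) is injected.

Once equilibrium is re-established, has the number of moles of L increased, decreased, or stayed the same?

The forward reaction is exothermic. Lowering T favours the exothermic direction — shift to the right.
Adding J (aq), a reactant, drives the reaction to the right.
The net shift is to the right. L is a reactant, so its amount decreases.

decreases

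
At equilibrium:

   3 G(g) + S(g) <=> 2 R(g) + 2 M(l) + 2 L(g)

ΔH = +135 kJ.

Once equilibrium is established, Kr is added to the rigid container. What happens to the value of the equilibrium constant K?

unchanged

The equilibrium constant depends only on temperature. This perturbation changes neither the position of equilibrium nor K.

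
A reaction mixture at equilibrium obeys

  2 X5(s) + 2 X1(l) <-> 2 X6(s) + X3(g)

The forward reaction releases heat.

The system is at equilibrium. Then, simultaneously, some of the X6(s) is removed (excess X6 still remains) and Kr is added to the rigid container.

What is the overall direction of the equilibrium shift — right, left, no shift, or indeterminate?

X6 is a pure solid; its activity is 1 regardless of amount, so Q is unaffected — no shift from this change.
At constant volume, adding an inert gas leaves every reacting species' partial pressure unchanged, so Q is unchanged — no shift from this change.
None of the changes alters Q relative to K, so there is no net shift.

no shift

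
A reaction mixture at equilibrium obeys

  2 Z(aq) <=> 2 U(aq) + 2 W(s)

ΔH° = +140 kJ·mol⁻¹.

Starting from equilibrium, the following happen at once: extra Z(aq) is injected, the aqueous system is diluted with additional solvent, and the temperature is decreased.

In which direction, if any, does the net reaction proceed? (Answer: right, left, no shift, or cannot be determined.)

cannot be determined

Adding Z (aq), a reactant, drives the reaction to the right.
Dilution scales every aqueous concentration by the same factor. Δn_aq = 2 − 2 = 0, so Q is unchanged — no shift.
The forward reaction is endothermic. Lowering T favours the exothermic direction — shift to the left.
The individual effects push in opposite directions; without quantitative information the net direction cannot be determined.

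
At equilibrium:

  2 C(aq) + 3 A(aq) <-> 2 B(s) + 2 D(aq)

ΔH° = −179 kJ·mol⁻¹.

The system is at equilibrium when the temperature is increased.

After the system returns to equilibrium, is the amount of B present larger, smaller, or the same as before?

decreases

The forward reaction is exothermic. Raising T favours the endothermic direction — shift to the left.
The net shift is to the left. B is a product, so its amount decreases.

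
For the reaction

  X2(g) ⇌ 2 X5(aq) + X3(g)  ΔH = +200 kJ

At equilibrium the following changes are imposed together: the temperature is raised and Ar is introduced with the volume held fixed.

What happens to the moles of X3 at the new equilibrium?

The forward reaction is endothermic. Raising T favours the endothermic direction — shift to the right.
At constant volume, adding an inert gas leaves every reacting species' partial pressure unchanged, so Q is unchanged — no shift from this change.
The net shift is to the right. X3 is a product, so its amount increases.

increases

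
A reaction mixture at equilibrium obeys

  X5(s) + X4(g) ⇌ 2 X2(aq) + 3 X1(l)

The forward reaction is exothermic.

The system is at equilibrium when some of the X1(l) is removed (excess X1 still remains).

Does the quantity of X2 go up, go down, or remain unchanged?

X1 is a pure liquid; its activity is 1 regardless of amount, so Q is unaffected — no shift from this change.
No net shift occurs, so the amount of X2 is unchanged.

unchanged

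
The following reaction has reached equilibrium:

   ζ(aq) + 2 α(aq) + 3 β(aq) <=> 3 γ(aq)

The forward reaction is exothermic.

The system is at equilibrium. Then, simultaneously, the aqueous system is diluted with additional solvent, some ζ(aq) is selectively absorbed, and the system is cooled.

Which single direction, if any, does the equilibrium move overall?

Dilution lowers every aqueous concentration by the same factor. Δn_aq = 3 − 6 = -3, so the system shifts toward the side with more dissolved moles — to the left.
Removing ζ (aq), a reactant, drives the reaction to the left.
The forward reaction is exothermic. Lowering T favours the exothermic direction — shift to the right.
The individual effects push in opposite directions; without quantitative information the net direction cannot be determined.

cannot be determined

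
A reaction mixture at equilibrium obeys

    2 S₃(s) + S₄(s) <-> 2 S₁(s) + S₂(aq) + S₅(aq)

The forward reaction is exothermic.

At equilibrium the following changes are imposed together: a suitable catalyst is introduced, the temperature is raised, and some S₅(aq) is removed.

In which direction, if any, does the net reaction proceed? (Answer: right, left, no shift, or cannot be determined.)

A catalyst speeds both forward and reverse rates equally; it changes neither Q nor K — no shift from this change.
The forward reaction is exothermic. Raising T favours the endothermic direction — shift to the left.
Removing S₅ (aq), a product, drives the reaction to the right.
The individual effects push in opposite directions; without quantitative information the net direction cannot be determined.

cannot be determined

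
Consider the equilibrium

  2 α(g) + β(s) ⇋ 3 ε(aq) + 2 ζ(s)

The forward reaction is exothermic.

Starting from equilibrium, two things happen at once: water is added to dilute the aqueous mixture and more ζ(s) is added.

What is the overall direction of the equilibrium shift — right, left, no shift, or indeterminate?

Dilution lowers every aqueous concentration by the same factor. Δn_aq = 3 − 0 = +3, so the system shifts toward the side with more dissolved moles — to the right.
ζ is a pure solid; its activity is 1 regardless of amount, so Q is unaffected — no shift from this change.
Only the nonzero effect(s) matter; the net shift is to the right.

right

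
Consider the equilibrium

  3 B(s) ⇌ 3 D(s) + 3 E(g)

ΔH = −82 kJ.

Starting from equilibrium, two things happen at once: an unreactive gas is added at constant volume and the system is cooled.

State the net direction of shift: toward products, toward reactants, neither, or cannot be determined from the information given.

At constant volume, adding an inert gas leaves every reacting species' partial pressure unchanged, so Q is unchanged — no shift from this change.
The forward reaction is exothermic. Lowering T favours the exothermic direction — shift to the right.
Only the nonzero effect(s) matter; the net shift is to the right.

right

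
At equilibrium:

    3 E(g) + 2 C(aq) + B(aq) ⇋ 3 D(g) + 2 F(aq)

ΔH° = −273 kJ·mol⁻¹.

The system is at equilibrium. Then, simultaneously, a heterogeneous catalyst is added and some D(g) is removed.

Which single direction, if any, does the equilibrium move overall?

A catalyst speeds both forward and reverse rates equally; it changes neither Q nor K — no shift from this change.
Removing D (g), a product, drives the reaction to the right.
Only the nonzero effect(s) matter; the net shift is to the right.

right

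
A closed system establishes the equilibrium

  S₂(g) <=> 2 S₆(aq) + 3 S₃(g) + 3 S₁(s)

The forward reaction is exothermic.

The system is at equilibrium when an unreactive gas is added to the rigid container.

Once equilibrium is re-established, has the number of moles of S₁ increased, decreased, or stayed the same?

At constant volume, adding an inert gas leaves every reacting species' partial pressure unchanged, so Q is unchanged — no shift from this change.
No net shift occurs, so the amount of S₁ is unchanged.

unchanged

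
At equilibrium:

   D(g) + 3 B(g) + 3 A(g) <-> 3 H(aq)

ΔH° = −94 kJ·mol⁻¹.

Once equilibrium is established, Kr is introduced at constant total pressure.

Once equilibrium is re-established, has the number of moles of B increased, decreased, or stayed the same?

Adding inert gas at constant total pressure expands the volume and lowers every reacting partial pressure. With Δn_gas = 0 − 7 = -7, Q moves away from K toward the side with fewer gas moles, so the system shifts toward the side with more gas moles — to the left.
The net shift is to the left. B is a reactant, so its amount increases.

increases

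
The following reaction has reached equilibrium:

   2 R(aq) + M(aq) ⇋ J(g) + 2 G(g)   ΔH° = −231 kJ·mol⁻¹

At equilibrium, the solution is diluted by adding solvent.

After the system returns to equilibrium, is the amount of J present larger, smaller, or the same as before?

Dilution lowers every aqueous concentration by the same factor. Δn_aq = 0 − 3 = -3, so the system shifts toward the side with more dissolved moles — to the left.
The net shift is to the left. J is a product, so its amount decreases.

decreases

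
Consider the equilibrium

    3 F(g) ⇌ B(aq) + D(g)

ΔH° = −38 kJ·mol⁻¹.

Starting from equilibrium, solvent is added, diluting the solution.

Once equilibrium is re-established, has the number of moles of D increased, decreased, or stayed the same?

Dilution lowers every aqueous concentration by the same factor. Δn_aq = 1 − 0 = +1, so the system shifts toward the side with more dissolved moles — to the right.
The net shift is to the right. D is a product, so its amount increases.

increases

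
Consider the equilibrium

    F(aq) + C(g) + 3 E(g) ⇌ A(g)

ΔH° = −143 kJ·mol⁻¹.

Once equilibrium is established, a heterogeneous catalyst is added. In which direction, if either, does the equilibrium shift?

no shift

A catalyst speeds both forward and reverse rates equally; it changes neither Q nor K — no shift from this change.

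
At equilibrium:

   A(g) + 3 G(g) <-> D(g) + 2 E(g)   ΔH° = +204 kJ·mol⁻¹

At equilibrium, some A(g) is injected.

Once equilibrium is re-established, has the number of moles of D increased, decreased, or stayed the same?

Adding A (g), a reactant, drives the reaction to the right.
The net shift is to the right. D is a product, so its amount increases.

increases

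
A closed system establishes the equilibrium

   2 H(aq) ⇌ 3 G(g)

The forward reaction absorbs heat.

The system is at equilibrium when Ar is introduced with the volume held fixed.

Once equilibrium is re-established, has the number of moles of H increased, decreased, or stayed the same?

unchanged

At constant volume, adding an inert gas leaves every reacting species' partial pressure unchanged, so Q is unchanged — no shift from this change.
No net shift occurs, so the amount of H is unchanged.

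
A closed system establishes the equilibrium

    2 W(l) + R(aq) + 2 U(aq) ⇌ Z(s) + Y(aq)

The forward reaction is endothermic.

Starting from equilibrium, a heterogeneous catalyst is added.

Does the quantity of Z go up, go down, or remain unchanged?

A catalyst speeds both forward and reverse rates equally; it changes neither Q nor K — no shift from this change.
No net shift occurs, so the amount of Z is unchanged.

unchanged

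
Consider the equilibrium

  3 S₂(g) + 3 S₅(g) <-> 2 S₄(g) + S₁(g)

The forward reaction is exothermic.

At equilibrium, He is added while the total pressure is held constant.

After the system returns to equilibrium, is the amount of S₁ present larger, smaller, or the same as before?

decreases

Adding inert gas at constant total pressure expands the volume and lowers every reacting partial pressure. With Δn_gas = 3 − 6 = -3, Q moves away from K toward the side with fewer gas moles, so the system shifts toward the side with more gas moles — to the left.
The net shift is to the left. S₁ is a product, so its amount decreases.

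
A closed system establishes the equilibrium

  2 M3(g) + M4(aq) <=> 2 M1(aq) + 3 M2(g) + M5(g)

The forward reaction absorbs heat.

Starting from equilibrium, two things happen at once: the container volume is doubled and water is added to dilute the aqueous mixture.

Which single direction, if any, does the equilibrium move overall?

Gas moles: reactants 2, products 4 (Δn_gas = +2). Expansion shifts the system toward the side with more moles of gas — to the right.
Dilution lowers every aqueous concentration by the same factor. Δn_aq = 2 − 1 = +1, so the system shifts toward the side with more dissolved moles — to the right.
All effects act in the same direction — net shift to the right.

right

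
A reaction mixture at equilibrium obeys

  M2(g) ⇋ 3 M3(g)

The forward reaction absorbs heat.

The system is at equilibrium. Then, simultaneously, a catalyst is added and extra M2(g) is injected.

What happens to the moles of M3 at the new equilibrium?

increases

A catalyst speeds both forward and reverse rates equally; it changes neither Q nor K — no shift from this change.
Adding M2 (g), a reactant, drives the reaction to the right.
The net shift is to the right. M3 is a product, so its amount increases.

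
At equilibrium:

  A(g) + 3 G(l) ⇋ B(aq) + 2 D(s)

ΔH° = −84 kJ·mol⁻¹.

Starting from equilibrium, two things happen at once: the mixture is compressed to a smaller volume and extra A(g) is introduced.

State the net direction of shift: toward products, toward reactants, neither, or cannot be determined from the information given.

right

Gas moles: reactants 1, products 0 (Δn_gas = -1). Compression shifts the system toward the side with fewer moles of gas — to the right.
Adding A (g), a reactant, drives the reaction to the right.
All effects act in the same direction — net shift to the right.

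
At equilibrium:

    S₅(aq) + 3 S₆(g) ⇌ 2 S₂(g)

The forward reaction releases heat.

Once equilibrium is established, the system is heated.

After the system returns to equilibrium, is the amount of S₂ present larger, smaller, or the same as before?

The forward reaction is exothermic. Raising T favours the endothermic direction — shift to the left.
The net shift is to the left. S₂ is a product, so its amount decreases.

decreases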